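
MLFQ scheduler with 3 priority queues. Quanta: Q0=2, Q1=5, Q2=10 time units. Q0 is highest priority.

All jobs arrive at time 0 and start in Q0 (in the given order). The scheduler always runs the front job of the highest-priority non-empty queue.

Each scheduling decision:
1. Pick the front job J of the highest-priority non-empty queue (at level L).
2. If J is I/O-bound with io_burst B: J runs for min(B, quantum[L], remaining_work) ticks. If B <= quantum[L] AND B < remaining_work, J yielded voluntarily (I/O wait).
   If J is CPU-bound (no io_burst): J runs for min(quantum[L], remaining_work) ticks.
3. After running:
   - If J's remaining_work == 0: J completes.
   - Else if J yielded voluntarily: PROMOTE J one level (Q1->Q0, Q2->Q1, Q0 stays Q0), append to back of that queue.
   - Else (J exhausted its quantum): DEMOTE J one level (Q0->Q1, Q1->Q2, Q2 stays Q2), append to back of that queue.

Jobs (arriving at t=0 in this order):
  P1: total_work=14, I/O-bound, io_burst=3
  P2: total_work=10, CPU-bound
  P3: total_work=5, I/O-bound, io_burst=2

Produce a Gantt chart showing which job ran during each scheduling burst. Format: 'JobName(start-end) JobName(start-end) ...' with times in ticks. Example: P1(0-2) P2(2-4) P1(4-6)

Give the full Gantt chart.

t=0-2: P1@Q0 runs 2, rem=12, quantum used, demote→Q1. Q0=[P2,P3] Q1=[P1] Q2=[]
t=2-4: P2@Q0 runs 2, rem=8, quantum used, demote→Q1. Q0=[P3] Q1=[P1,P2] Q2=[]
t=4-6: P3@Q0 runs 2, rem=3, I/O yield, promote→Q0. Q0=[P3] Q1=[P1,P2] Q2=[]
t=6-8: P3@Q0 runs 2, rem=1, I/O yield, promote→Q0. Q0=[P3] Q1=[P1,P2] Q2=[]
t=8-9: P3@Q0 runs 1, rem=0, completes. Q0=[] Q1=[P1,P2] Q2=[]
t=9-12: P1@Q1 runs 3, rem=9, I/O yield, promote→Q0. Q0=[P1] Q1=[P2] Q2=[]
t=12-14: P1@Q0 runs 2, rem=7, quantum used, demote→Q1. Q0=[] Q1=[P2,P1] Q2=[]
t=14-19: P2@Q1 runs 5, rem=3, quantum used, demote→Q2. Q0=[] Q1=[P1] Q2=[P2]
t=19-22: P1@Q1 runs 3, rem=4, I/O yield, promote→Q0. Q0=[P1] Q1=[] Q2=[P2]
t=22-24: P1@Q0 runs 2, rem=2, quantum used, demote→Q1. Q0=[] Q1=[P1] Q2=[P2]
t=24-26: P1@Q1 runs 2, rem=0, completes. Q0=[] Q1=[] Q2=[P2]
t=26-29: P2@Q2 runs 3, rem=0, completes. Q0=[] Q1=[] Q2=[]

Answer: P1(0-2) P2(2-4) P3(4-6) P3(6-8) P3(8-9) P1(9-12) P1(12-14) P2(14-19) P1(19-22) P1(22-24) P1(24-26) P2(26-29)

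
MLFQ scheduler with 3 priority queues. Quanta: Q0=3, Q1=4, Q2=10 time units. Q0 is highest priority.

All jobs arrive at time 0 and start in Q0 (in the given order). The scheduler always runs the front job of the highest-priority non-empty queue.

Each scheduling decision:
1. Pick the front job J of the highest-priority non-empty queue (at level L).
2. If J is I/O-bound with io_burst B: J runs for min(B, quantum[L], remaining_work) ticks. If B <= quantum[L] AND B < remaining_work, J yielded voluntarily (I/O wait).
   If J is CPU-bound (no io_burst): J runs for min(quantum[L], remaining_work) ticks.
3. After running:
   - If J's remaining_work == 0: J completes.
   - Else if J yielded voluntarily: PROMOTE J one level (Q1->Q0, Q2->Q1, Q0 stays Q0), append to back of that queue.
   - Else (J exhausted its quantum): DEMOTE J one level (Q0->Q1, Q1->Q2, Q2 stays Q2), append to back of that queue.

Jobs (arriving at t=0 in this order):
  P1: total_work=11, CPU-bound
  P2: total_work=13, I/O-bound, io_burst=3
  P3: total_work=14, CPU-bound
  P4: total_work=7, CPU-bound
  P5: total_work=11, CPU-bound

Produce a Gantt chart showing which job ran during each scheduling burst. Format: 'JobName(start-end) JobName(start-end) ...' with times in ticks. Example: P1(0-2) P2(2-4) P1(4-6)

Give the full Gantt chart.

t=0-3: P1@Q0 runs 3, rem=8, quantum used, demote→Q1. Q0=[P2,P3,P4,P5] Q1=[P1] Q2=[]
t=3-6: P2@Q0 runs 3, rem=10, I/O yield, promote→Q0. Q0=[P3,P4,P5,P2] Q1=[P1] Q2=[]
t=6-9: P3@Q0 runs 3, rem=11, quantum used, demote→Q1. Q0=[P4,P5,P2] Q1=[P1,P3] Q2=[]
t=9-12: P4@Q0 runs 3, rem=4, quantum used, demote→Q1. Q0=[P5,P2] Q1=[P1,P3,P4] Q2=[]
t=12-15: P5@Q0 runs 3, rem=8, quantum used, demote→Q1. Q0=[P2] Q1=[P1,P3,P4,P5] Q2=[]
t=15-18: P2@Q0 runs 3, rem=7, I/O yield, promote→Q0. Q0=[P2] Q1=[P1,P3,P4,P5] Q2=[]
t=18-21: P2@Q0 runs 3, rem=4, I/O yield, promote→Q0. Q0=[P2] Q1=[P1,P3,P4,P5] Q2=[]
t=21-24: P2@Q0 runs 3, rem=1, I/O yield, promote→Q0. Q0=[P2] Q1=[P1,P3,P4,P5] Q2=[]
t=24-25: P2@Q0 runs 1, rem=0, completes. Q0=[] Q1=[P1,P3,P4,P5] Q2=[]
t=25-29: P1@Q1 runs 4, rem=4, quantum used, demote→Q2. Q0=[] Q1=[P3,P4,P5] Q2=[P1]
t=29-33: P3@Q1 runs 4, rem=7, quantum used, demote→Q2. Q0=[] Q1=[P4,P5] Q2=[P1,P3]
t=33-37: P4@Q1 runs 4, rem=0, completes. Q0=[] Q1=[P5] Q2=[P1,P3]
t=37-41: P5@Q1 runs 4, rem=4, quantum used, demote→Q2. Q0=[] Q1=[] Q2=[P1,P3,P5]
t=41-45: P1@Q2 runs 4, rem=0, completes. Q0=[] Q1=[] Q2=[P3,P5]
t=45-52: P3@Q2 runs 7, rem=0, completes. Q0=[] Q1=[] Q2=[P5]
t=52-56: P5@Q2 runs 4, rem=0, completes. Q0=[] Q1=[] Q2=[]

Answer: P1(0-3) P2(3-6) P3(6-9) P4(9-12) P5(12-15) P2(15-18) P2(18-21) P2(21-24) P2(24-25) P1(25-29) P3(29-33) P4(33-37) P5(37-41) P1(41-45) P3(45-52) P5(52-56)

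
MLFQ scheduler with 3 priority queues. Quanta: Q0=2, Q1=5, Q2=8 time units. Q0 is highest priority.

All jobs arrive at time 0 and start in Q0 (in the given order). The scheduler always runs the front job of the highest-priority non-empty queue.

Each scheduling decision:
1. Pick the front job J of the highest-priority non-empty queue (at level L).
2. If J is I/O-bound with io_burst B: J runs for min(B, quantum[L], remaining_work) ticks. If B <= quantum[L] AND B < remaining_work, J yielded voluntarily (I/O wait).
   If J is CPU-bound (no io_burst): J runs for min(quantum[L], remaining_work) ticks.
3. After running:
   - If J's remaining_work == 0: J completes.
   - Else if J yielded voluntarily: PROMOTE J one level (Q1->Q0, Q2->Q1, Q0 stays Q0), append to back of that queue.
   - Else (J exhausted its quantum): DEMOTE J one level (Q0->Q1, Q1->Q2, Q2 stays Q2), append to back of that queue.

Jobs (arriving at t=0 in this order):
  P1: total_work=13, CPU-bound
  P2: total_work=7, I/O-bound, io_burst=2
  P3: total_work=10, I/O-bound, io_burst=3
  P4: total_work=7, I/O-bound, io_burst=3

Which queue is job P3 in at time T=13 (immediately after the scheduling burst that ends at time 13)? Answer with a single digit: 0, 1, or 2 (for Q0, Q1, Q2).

Answer: 1

Derivation:
t=0-2: P1@Q0 runs 2, rem=11, quantum used, demote→Q1. Q0=[P2,P3,P4] Q1=[P1] Q2=[]
t=2-4: P2@Q0 runs 2, rem=5, I/O yield, promote→Q0. Q0=[P3,P4,P2] Q1=[P1] Q2=[]
t=4-6: P3@Q0 runs 2, rem=8, quantum used, demote→Q1. Q0=[P4,P2] Q1=[P1,P3] Q2=[]
t=6-8: P4@Q0 runs 2, rem=5, quantum used, demote→Q1. Q0=[P2] Q1=[P1,P3,P4] Q2=[]
t=8-10: P2@Q0 runs 2, rem=3, I/O yield, promote→Q0. Q0=[P2] Q1=[P1,P3,P4] Q2=[]
t=10-12: P2@Q0 runs 2, rem=1, I/O yield, promote→Q0. Q0=[P2] Q1=[P1,P3,P4] Q2=[]
t=12-13: P2@Q0 runs 1, rem=0, completes. Q0=[] Q1=[P1,P3,P4] Q2=[]
t=13-18: P1@Q1 runs 5, rem=6, quantum used, demote→Q2. Q0=[] Q1=[P3,P4] Q2=[P1]
t=18-21: P3@Q1 runs 3, rem=5, I/O yield, promote→Q0. Q0=[P3] Q1=[P4] Q2=[P1]
t=21-23: P3@Q0 runs 2, rem=3, quantum used, demote→Q1. Q0=[] Q1=[P4,P3] Q2=[P1]
t=23-26: P4@Q1 runs 3, rem=2, I/O yield, promote→Q0. Q0=[P4] Q1=[P3] Q2=[P1]
t=26-28: P4@Q0 runs 2, rem=0, completes. Q0=[] Q1=[P3] Q2=[P1]
t=28-31: P3@Q1 runs 3, rem=0, completes. Q0=[] Q1=[] Q2=[P1]
t=31-37: P1@Q2 runs 6, rem=0, completes. Q0=[] Q1=[] Q2=[]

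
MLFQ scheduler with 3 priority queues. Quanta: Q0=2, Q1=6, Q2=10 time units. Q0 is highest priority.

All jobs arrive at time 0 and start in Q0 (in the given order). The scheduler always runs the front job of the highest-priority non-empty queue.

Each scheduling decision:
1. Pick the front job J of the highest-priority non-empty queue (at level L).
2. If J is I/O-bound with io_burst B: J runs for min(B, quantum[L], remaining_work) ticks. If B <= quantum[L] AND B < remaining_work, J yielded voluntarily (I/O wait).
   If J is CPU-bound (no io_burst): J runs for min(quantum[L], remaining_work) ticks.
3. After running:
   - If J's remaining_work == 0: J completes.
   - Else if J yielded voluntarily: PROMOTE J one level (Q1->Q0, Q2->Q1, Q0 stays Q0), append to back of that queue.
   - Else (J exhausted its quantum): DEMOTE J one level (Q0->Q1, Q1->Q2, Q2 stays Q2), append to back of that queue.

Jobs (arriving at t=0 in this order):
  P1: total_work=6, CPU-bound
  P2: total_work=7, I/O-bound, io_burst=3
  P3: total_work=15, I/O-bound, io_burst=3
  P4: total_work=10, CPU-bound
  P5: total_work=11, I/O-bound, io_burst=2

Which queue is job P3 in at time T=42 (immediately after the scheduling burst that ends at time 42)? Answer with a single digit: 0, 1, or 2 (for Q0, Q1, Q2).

Answer: 0

Derivation:
t=0-2: P1@Q0 runs 2, rem=4, quantum used, demote→Q1. Q0=[P2,P3,P4,P5] Q1=[P1] Q2=[]
t=2-4: P2@Q0 runs 2, rem=5, quantum used, demote→Q1. Q0=[P3,P4,P5] Q1=[P1,P2] Q2=[]
t=4-6: P3@Q0 runs 2, rem=13, quantum used, demote→Q1. Q0=[P4,P5] Q1=[P1,P2,P3] Q2=[]
t=6-8: P4@Q0 runs 2, rem=8, quantum used, demote→Q1. Q0=[P5] Q1=[P1,P2,P3,P4] Q2=[]
t=8-10: P5@Q0 runs 2, rem=9, I/O yield, promote→Q0. Q0=[P5] Q1=[P1,P2,P3,P4] Q2=[]
t=10-12: P5@Q0 runs 2, rem=7, I/O yield, promote→Q0. Q0=[P5] Q1=[P1,P2,P3,P4] Q2=[]
t=12-14: P5@Q0 runs 2, rem=5, I/O yield, promote→Q0. Q0=[P5] Q1=[P1,P2,P3,P4] Q2=[]
t=14-16: P5@Q0 runs 2, rem=3, I/O yield, promote→Q0. Q0=[P5] Q1=[P1,P2,P3,P4] Q2=[]
t=16-18: P5@Q0 runs 2, rem=1, I/O yield, promote→Q0. Q0=[P5] Q1=[P1,P2,P3,P4] Q2=[]
t=18-19: P5@Q0 runs 1, rem=0, completes. Q0=[] Q1=[P1,P2,P3,P4] Q2=[]
t=19-23: P1@Q1 runs 4, rem=0, completes. Q0=[] Q1=[P2,P3,P4] Q2=[]
t=23-26: P2@Q1 runs 3, rem=2, I/O yield, promote→Q0. Q0=[P2] Q1=[P3,P4] Q2=[]
t=26-28: P2@Q0 runs 2, rem=0, completes. Q0=[] Q1=[P3,P4] Q2=[]
t=28-31: P3@Q1 runs 3, rem=10, I/O yield, promote→Q0. Q0=[P3] Q1=[P4] Q2=[]
t=31-33: P3@Q0 runs 2, rem=8, quantum used, demote→Q1. Q0=[] Q1=[P4,P3] Q2=[]
t=33-39: P4@Q1 runs 6, rem=2, quantum used, demote→Q2. Q0=[] Q1=[P3] Q2=[P4]
t=39-42: P3@Q1 runs 3, rem=5, I/O yield, promote→Q0. Q0=[P3] Q1=[] Q2=[P4]
t=42-44: P3@Q0 runs 2, rem=3, quantum used, demote→Q1. Q0=[] Q1=[P3] Q2=[P4]
t=44-47: P3@Q1 runs 3, rem=0, completes. Q0=[] Q1=[] Q2=[P4]
t=47-49: P4@Q2 runs 2, rem=0, completes. Q0=[] Q1=[] Q2=[]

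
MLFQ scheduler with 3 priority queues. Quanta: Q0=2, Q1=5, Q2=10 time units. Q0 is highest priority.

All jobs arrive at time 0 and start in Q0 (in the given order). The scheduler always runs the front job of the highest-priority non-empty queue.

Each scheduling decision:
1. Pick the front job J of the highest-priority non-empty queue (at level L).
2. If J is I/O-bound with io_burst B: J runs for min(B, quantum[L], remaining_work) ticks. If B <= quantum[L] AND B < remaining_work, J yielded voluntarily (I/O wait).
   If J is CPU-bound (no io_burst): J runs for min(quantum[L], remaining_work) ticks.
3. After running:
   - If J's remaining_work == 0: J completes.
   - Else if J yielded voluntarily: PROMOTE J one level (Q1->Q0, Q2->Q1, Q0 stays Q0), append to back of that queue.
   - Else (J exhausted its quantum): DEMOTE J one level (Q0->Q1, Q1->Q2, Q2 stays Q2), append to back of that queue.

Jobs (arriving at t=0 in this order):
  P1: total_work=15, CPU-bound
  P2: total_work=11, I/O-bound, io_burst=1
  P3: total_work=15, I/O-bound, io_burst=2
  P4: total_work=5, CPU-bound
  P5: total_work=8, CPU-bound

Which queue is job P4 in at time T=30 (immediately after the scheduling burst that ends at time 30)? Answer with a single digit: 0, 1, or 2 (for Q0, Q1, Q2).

t=0-2: P1@Q0 runs 2, rem=13, quantum used, demote→Q1. Q0=[P2,P3,P4,P5] Q1=[P1] Q2=[]
t=2-3: P2@Q0 runs 1, rem=10, I/O yield, promote→Q0. Q0=[P3,P4,P5,P2] Q1=[P1] Q2=[]
t=3-5: P3@Q0 runs 2, rem=13, I/O yield, promote→Q0. Q0=[P4,P5,P2,P3] Q1=[P1] Q2=[]
t=5-7: P4@Q0 runs 2, rem=3, quantum used, demote→Q1. Q0=[P5,P2,P3] Q1=[P1,P4] Q2=[]
t=7-9: P5@Q0 runs 2, rem=6, quantum used, demote→Q1. Q0=[P2,P3] Q1=[P1,P4,P5] Q2=[]
t=9-10: P2@Q0 runs 1, rem=9, I/O yield, promote→Q0. Q0=[P3,P2] Q1=[P1,P4,P5] Q2=[]
t=10-12: P3@Q0 runs 2, rem=11, I/O yield, promote→Q0. Q0=[P2,P3] Q1=[P1,P4,P5] Q2=[]
t=12-13: P2@Q0 runs 1, rem=8, I/O yield, promote→Q0. Q0=[P3,P2] Q1=[P1,P4,P5] Q2=[]
t=13-15: P3@Q0 runs 2, rem=9, I/O yield, promote→Q0. Q0=[P2,P3] Q1=[P1,P4,P5] Q2=[]
t=15-16: P2@Q0 runs 1, rem=7, I/O yield, promote→Q0. Q0=[P3,P2] Q1=[P1,P4,P5] Q2=[]
t=16-18: P3@Q0 runs 2, rem=7, I/O yield, promote→Q0. Q0=[P2,P3] Q1=[P1,P4,P5] Q2=[]
t=18-19: P2@Q0 runs 1, rem=6, I/O yield, promote→Q0. Q0=[P3,P2] Q1=[P1,P4,P5] Q2=[]
t=19-21: P3@Q0 runs 2, rem=5, I/O yield, promote→Q0. Q0=[P2,P3] Q1=[P1,P4,P5] Q2=[]
t=21-22: P2@Q0 runs 1, rem=5, I/O yield, promote→Q0. Q0=[P3,P2] Q1=[P1,P4,P5] Q2=[]
t=22-24: P3@Q0 runs 2, rem=3, I/O yield, promote→Q0. Q0=[P2,P3] Q1=[P1,P4,P5] Q2=[]
t=24-25: P2@Q0 runs 1, rem=4, I/O yield, promote→Q0. Q0=[P3,P2] Q1=[P1,P4,P5] Q2=[]
t=25-27: P3@Q0 runs 2, rem=1, I/O yield, promote→Q0. Q0=[P2,P3] Q1=[P1,P4,P5] Q2=[]
t=27-28: P2@Q0 runs 1, rem=3, I/O yield, promote→Q0. Q0=[P3,P2] Q1=[P1,P4,P5] Q2=[]
t=28-29: P3@Q0 runs 1, rem=0, completes. Q0=[P2] Q1=[P1,P4,P5] Q2=[]
t=29-30: P2@Q0 runs 1, rem=2, I/O yield, promote→Q0. Q0=[P2] Q1=[P1,P4,P5] Q2=[]
t=30-31: P2@Q0 runs 1, rem=1, I/O yield, promote→Q0. Q0=[P2] Q1=[P1,P4,P5] Q2=[]
t=31-32: P2@Q0 runs 1, rem=0, completes. Q0=[] Q1=[P1,P4,P5] Q2=[]
t=32-37: P1@Q1 runs 5, rem=8, quantum used, demote→Q2. Q0=[] Q1=[P4,P5] Q2=[P1]
t=37-40: P4@Q1 runs 3, rem=0, completes. Q0=[] Q1=[P5] Q2=[P1]
t=40-45: P5@Q1 runs 5, rem=1, quantum used, demote→Q2. Q0=[] Q1=[] Q2=[P1,P5]
t=45-53: P1@Q2 runs 8, rem=0, completes. Q0=[] Q1=[] Q2=[P5]
t=53-54: P5@Q2 runs 1, rem=0, completes. Q0=[] Q1=[] Q2=[]

Answer: 1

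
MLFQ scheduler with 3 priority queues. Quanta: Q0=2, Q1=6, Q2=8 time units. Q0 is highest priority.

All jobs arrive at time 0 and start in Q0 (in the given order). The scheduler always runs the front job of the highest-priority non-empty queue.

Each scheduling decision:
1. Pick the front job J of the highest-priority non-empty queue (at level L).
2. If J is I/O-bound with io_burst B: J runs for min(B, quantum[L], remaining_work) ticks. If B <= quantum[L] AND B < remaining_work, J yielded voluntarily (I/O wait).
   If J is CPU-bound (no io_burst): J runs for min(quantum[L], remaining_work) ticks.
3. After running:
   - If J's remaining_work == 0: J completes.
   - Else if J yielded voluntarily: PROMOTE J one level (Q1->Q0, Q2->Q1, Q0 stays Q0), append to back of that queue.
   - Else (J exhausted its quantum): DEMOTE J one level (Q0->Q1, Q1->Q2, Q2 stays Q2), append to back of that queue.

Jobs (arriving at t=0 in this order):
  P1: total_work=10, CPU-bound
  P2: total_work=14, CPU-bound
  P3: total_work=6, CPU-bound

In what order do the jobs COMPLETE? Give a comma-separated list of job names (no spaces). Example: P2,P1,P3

t=0-2: P1@Q0 runs 2, rem=8, quantum used, demote→Q1. Q0=[P2,P3] Q1=[P1] Q2=[]
t=2-4: P2@Q0 runs 2, rem=12, quantum used, demote→Q1. Q0=[P3] Q1=[P1,P2] Q2=[]
t=4-6: P3@Q0 runs 2, rem=4, quantum used, demote→Q1. Q0=[] Q1=[P1,P2,P3] Q2=[]
t=6-12: P1@Q1 runs 6, rem=2, quantum used, demote→Q2. Q0=[] Q1=[P2,P3] Q2=[P1]
t=12-18: P2@Q1 runs 6, rem=6, quantum used, demote→Q2. Q0=[] Q1=[P3] Q2=[P1,P2]
t=18-22: P3@Q1 runs 4, rem=0, completes. Q0=[] Q1=[] Q2=[P1,P2]
t=22-24: P1@Q2 runs 2, rem=0, completes. Q0=[] Q1=[] Q2=[P2]
t=24-30: P2@Q2 runs 6, rem=0, completes. Q0=[] Q1=[] Q2=[]

Answer: P3,P1,P2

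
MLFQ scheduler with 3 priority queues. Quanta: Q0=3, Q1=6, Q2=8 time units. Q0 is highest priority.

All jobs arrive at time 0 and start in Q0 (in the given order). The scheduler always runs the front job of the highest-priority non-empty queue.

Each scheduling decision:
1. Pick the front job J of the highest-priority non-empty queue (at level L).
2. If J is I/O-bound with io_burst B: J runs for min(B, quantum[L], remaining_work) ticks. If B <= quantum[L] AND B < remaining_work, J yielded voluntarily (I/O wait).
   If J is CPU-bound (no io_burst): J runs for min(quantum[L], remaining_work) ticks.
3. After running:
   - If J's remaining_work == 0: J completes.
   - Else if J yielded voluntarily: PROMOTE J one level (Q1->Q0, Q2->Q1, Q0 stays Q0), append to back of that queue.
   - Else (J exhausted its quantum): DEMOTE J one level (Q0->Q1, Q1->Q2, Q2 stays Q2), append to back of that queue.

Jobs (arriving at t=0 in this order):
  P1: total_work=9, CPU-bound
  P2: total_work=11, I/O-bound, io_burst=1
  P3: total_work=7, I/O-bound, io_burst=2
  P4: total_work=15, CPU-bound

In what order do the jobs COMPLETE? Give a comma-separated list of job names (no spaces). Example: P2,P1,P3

Answer: P3,P2,P1,P4

Derivation:
t=0-3: P1@Q0 runs 3, rem=6, quantum used, demote→Q1. Q0=[P2,P3,P4] Q1=[P1] Q2=[]
t=3-4: P2@Q0 runs 1, rem=10, I/O yield, promote→Q0. Q0=[P3,P4,P2] Q1=[P1] Q2=[]
t=4-6: P3@Q0 runs 2, rem=5, I/O yield, promote→Q0. Q0=[P4,P2,P3] Q1=[P1] Q2=[]
t=6-9: P4@Q0 runs 3, rem=12, quantum used, demote→Q1. Q0=[P2,P3] Q1=[P1,P4] Q2=[]
t=9-10: P2@Q0 runs 1, rem=9, I/O yield, promote→Q0. Q0=[P3,P2] Q1=[P1,P4] Q2=[]
t=10-12: P3@Q0 runs 2, rem=3, I/O yield, promote→Q0. Q0=[P2,P3] Q1=[P1,P4] Q2=[]
t=12-13: P2@Q0 runs 1, rem=8, I/O yield, promote→Q0. Q0=[P3,P2] Q1=[P1,P4] Q2=[]
t=13-15: P3@Q0 runs 2, rem=1, I/O yield, promote→Q0. Q0=[P2,P3] Q1=[P1,P4] Q2=[]
t=15-16: P2@Q0 runs 1, rem=7, I/O yield, promote→Q0. Q0=[P3,P2] Q1=[P1,P4] Q2=[]
t=16-17: P3@Q0 runs 1, rem=0, completes. Q0=[P2] Q1=[P1,P4] Q2=[]
t=17-18: P2@Q0 runs 1, rem=6, I/O yield, promote→Q0. Q0=[P2] Q1=[P1,P4] Q2=[]
t=18-19: P2@Q0 runs 1, rem=5, I/O yield, promote→Q0. Q0=[P2] Q1=[P1,P4] Q2=[]
t=19-20: P2@Q0 runs 1, rem=4, I/O yield, promote→Q0. Q0=[P2] Q1=[P1,P4] Q2=[]
t=20-21: P2@Q0 runs 1, rem=3, I/O yield, promote→Q0. Q0=[P2] Q1=[P1,P4] Q2=[]
t=21-22: P2@Q0 runs 1, rem=2, I/O yield, promote→Q0. Q0=[P2] Q1=[P1,P4] Q2=[]
t=22-23: P2@Q0 runs 1, rem=1, I/O yield, promote→Q0. Q0=[P2] Q1=[P1,P4] Q2=[]
t=23-24: P2@Q0 runs 1, rem=0, completes. Q0=[] Q1=[P1,P4] Q2=[]
t=24-30: P1@Q1 runs 6, rem=0, completes. Q0=[] Q1=[P4] Q2=[]
t=30-36: P4@Q1 runs 6, rem=6, quantum used, demote→Q2. Q0=[] Q1=[] Q2=[P4]
t=36-42: P4@Q2 runs 6, rem=0, completes. Q0=[] Q1=[] Q2=[]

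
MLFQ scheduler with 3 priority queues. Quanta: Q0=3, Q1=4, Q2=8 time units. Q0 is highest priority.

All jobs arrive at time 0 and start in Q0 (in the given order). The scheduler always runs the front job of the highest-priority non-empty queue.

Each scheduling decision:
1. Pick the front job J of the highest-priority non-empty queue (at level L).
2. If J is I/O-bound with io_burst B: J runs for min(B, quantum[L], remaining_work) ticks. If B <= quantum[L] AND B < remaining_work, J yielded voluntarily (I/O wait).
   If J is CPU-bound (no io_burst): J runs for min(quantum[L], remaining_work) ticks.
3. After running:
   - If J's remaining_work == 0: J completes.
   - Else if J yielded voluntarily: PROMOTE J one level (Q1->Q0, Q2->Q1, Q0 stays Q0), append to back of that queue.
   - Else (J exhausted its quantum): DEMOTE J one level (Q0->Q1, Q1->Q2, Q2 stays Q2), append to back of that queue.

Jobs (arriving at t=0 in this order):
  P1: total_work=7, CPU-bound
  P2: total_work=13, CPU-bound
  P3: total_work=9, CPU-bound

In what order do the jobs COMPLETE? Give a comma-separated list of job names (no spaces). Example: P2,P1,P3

t=0-3: P1@Q0 runs 3, rem=4, quantum used, demote→Q1. Q0=[P2,P3] Q1=[P1] Q2=[]
t=3-6: P2@Q0 runs 3, rem=10, quantum used, demote→Q1. Q0=[P3] Q1=[P1,P2] Q2=[]
t=6-9: P3@Q0 runs 3, rem=6, quantum used, demote→Q1. Q0=[] Q1=[P1,P2,P3] Q2=[]
t=9-13: P1@Q1 runs 4, rem=0, completes. Q0=[] Q1=[P2,P3] Q2=[]
t=13-17: P2@Q1 runs 4, rem=6, quantum used, demote→Q2. Q0=[] Q1=[P3] Q2=[P2]
t=17-21: P3@Q1 runs 4, rem=2, quantum used, demote→Q2. Q0=[] Q1=[] Q2=[P2,P3]
t=21-27: P2@Q2 runs 6, rem=0, completes. Q0=[] Q1=[] Q2=[P3]
t=27-29: P3@Q2 runs 2, rem=0, completes. Q0=[] Q1=[] Q2=[]

Answer: P1,P2,P3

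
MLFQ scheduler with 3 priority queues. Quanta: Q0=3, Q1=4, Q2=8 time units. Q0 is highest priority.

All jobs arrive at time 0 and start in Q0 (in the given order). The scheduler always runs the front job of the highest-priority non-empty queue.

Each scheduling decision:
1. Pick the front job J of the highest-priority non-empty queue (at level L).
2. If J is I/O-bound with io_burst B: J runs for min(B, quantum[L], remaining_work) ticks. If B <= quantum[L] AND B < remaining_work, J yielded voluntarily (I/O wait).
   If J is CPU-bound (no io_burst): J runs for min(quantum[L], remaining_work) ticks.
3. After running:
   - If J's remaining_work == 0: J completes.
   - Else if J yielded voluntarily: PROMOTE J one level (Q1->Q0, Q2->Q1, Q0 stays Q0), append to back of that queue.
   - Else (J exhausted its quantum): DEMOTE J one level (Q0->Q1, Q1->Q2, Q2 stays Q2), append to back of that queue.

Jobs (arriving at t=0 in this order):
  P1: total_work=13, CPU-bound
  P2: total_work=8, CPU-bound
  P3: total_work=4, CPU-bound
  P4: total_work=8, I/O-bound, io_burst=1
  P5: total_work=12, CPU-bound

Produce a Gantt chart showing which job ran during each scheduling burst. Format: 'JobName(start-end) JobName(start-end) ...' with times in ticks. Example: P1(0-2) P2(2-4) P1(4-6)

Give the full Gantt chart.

t=0-3: P1@Q0 runs 3, rem=10, quantum used, demote→Q1. Q0=[P2,P3,P4,P5] Q1=[P1] Q2=[]
t=3-6: P2@Q0 runs 3, rem=5, quantum used, demote→Q1. Q0=[P3,P4,P5] Q1=[P1,P2] Q2=[]
t=6-9: P3@Q0 runs 3, rem=1, quantum used, demote→Q1. Q0=[P4,P5] Q1=[P1,P2,P3] Q2=[]
t=9-10: P4@Q0 runs 1, rem=7, I/O yield, promote→Q0. Q0=[P5,P4] Q1=[P1,P2,P3] Q2=[]
t=10-13: P5@Q0 runs 3, rem=9, quantum used, demote→Q1. Q0=[P4] Q1=[P1,P2,P3,P5] Q2=[]
t=13-14: P4@Q0 runs 1, rem=6, I/O yield, promote→Q0. Q0=[P4] Q1=[P1,P2,P3,P5] Q2=[]
t=14-15: P4@Q0 runs 1, rem=5, I/O yield, promote→Q0. Q0=[P4] Q1=[P1,P2,P3,P5] Q2=[]
t=15-16: P4@Q0 runs 1, rem=4, I/O yield, promote→Q0. Q0=[P4] Q1=[P1,P2,P3,P5] Q2=[]
t=16-17: P4@Q0 runs 1, rem=3, I/O yield, promote→Q0. Q0=[P4] Q1=[P1,P2,P3,P5] Q2=[]
t=17-18: P4@Q0 runs 1, rem=2, I/O yield, promote→Q0. Q0=[P4] Q1=[P1,P2,P3,P5] Q2=[]
t=18-19: P4@Q0 runs 1, rem=1, I/O yield, promote→Q0. Q0=[P4] Q1=[P1,P2,P3,P5] Q2=[]
t=19-20: P4@Q0 runs 1, rem=0, completes. Q0=[] Q1=[P1,P2,P3,P5] Q2=[]
t=20-24: P1@Q1 runs 4, rem=6, quantum used, demote→Q2. Q0=[] Q1=[P2,P3,P5] Q2=[P1]
t=24-28: P2@Q1 runs 4, rem=1, quantum used, demote→Q2. Q0=[] Q1=[P3,P5] Q2=[P1,P2]
t=28-29: P3@Q1 runs 1, rem=0, completes. Q0=[] Q1=[P5] Q2=[P1,P2]
t=29-33: P5@Q1 runs 4, rem=5, quantum used, demote→Q2. Q0=[] Q1=[] Q2=[P1,P2,P5]
t=33-39: P1@Q2 runs 6, rem=0, completes. Q0=[] Q1=[] Q2=[P2,P5]
t=39-40: P2@Q2 runs 1, rem=0, completes. Q0=[] Q1=[] Q2=[P5]
t=40-45: P5@Q2 runs 5, rem=0, completes. Q0=[] Q1=[] Q2=[]

Answer: P1(0-3) P2(3-6) P3(6-9) P4(9-10) P5(10-13) P4(13-14) P4(14-15) P4(15-16) P4(16-17) P4(17-18) P4(18-19) P4(19-20) P1(20-24) P2(24-28) P3(28-29) P5(29-33) P1(33-39) P2(39-40) P5(40-45)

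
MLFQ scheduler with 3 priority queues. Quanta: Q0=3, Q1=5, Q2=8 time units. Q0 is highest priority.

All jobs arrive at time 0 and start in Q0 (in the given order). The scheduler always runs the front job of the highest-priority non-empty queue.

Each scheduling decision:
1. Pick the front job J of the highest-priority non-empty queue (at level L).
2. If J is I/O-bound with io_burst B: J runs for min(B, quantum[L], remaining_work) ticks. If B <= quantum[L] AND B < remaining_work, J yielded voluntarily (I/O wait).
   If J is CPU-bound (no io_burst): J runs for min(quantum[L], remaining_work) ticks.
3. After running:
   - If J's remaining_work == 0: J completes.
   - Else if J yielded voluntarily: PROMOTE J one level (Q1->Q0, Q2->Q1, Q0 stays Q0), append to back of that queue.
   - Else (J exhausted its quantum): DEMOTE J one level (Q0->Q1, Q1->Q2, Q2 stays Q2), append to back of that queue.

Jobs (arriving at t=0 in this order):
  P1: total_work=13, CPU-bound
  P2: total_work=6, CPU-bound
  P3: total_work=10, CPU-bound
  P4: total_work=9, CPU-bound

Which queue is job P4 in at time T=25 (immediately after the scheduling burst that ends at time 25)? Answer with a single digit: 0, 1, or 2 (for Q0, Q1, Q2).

Answer: 1

Derivation:
t=0-3: P1@Q0 runs 3, rem=10, quantum used, demote→Q1. Q0=[P2,P3,P4] Q1=[P1] Q2=[]
t=3-6: P2@Q0 runs 3, rem=3, quantum used, demote→Q1. Q0=[P3,P4] Q1=[P1,P2] Q2=[]
t=6-9: P3@Q0 runs 3, rem=7, quantum used, demote→Q1. Q0=[P4] Q1=[P1,P2,P3] Q2=[]
t=9-12: P4@Q0 runs 3, rem=6, quantum used, demote→Q1. Q0=[] Q1=[P1,P2,P3,P4] Q2=[]
t=12-17: P1@Q1 runs 5, rem=5, quantum used, demote→Q2. Q0=[] Q1=[P2,P3,P4] Q2=[P1]
t=17-20: P2@Q1 runs 3, rem=0, completes. Q0=[] Q1=[P3,P4] Q2=[P1]
t=20-25: P3@Q1 runs 5, rem=2, quantum used, demote→Q2. Q0=[] Q1=[P4] Q2=[P1,P3]
t=25-30: P4@Q1 runs 5, rem=1, quantum used, demote→Q2. Q0=[] Q1=[] Q2=[P1,P3,P4]
t=30-35: P1@Q2 runs 5, rem=0, completes. Q0=[] Q1=[] Q2=[P3,P4]
t=35-37: P3@Q2 runs 2, rem=0, completes. Q0=[] Q1=[] Q2=[P4]
t=37-38: P4@Q2 runs 1, rem=0, completes. Q0=[] Q1=[] Q2=[]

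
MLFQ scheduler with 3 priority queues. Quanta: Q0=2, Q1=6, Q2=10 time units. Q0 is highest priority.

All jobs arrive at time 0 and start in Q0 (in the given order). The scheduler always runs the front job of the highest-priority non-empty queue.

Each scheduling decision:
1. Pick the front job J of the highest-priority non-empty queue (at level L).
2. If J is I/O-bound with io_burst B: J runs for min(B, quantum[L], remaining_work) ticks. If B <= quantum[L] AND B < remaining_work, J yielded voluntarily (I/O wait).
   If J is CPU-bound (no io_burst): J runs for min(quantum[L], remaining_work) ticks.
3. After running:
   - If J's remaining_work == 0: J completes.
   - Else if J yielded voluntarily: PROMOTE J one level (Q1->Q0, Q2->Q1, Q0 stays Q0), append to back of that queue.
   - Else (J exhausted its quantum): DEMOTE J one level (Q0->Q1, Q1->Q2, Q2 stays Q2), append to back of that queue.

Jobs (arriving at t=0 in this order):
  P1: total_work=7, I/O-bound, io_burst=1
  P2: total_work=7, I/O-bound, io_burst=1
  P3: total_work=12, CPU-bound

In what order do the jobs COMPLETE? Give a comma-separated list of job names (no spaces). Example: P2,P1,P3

Answer: P1,P2,P3

Derivation:
t=0-1: P1@Q0 runs 1, rem=6, I/O yield, promote→Q0. Q0=[P2,P3,P1] Q1=[] Q2=[]
t=1-2: P2@Q0 runs 1, rem=6, I/O yield, promote→Q0. Q0=[P3,P1,P2] Q1=[] Q2=[]
t=2-4: P3@Q0 runs 2, rem=10, quantum used, demote→Q1. Q0=[P1,P2] Q1=[P3] Q2=[]
t=4-5: P1@Q0 runs 1, rem=5, I/O yield, promote→Q0. Q0=[P2,P1] Q1=[P3] Q2=[]
t=5-6: P2@Q0 runs 1, rem=5, I/O yield, promote→Q0. Q0=[P1,P2] Q1=[P3] Q2=[]
t=6-7: P1@Q0 runs 1, rem=4, I/O yield, promote→Q0. Q0=[P2,P1] Q1=[P3] Q2=[]
t=7-8: P2@Q0 runs 1, rem=4, I/O yield, promote→Q0. Q0=[P1,P2] Q1=[P3] Q2=[]
t=8-9: P1@Q0 runs 1, rem=3, I/O yield, promote→Q0. Q0=[P2,P1] Q1=[P3] Q2=[]
t=9-10: P2@Q0 runs 1, rem=3, I/O yield, promote→Q0. Q0=[P1,P2] Q1=[P3] Q2=[]
t=10-11: P1@Q0 runs 1, rem=2, I/O yield, promote→Q0. Q0=[P2,P1] Q1=[P3] Q2=[]
t=11-12: P2@Q0 runs 1, rem=2, I/O yield, promote→Q0. Q0=[P1,P2] Q1=[P3] Q2=[]
t=12-13: P1@Q0 runs 1, rem=1, I/O yield, promote→Q0. Q0=[P2,P1] Q1=[P3] Q2=[]
t=13-14: P2@Q0 runs 1, rem=1, I/O yield, promote→Q0. Q0=[P1,P2] Q1=[P3] Q2=[]
t=14-15: P1@Q0 runs 1, rem=0, completes. Q0=[P2] Q1=[P3] Q2=[]
t=15-16: P2@Q0 runs 1, rem=0, completes. Q0=[] Q1=[P3] Q2=[]
t=16-22: P3@Q1 runs 6, rem=4, quantum used, demote→Q2. Q0=[] Q1=[] Q2=[P3]
t=22-26: P3@Q2 runs 4, rem=0, completes. Q0=[] Q1=[] Q2=[]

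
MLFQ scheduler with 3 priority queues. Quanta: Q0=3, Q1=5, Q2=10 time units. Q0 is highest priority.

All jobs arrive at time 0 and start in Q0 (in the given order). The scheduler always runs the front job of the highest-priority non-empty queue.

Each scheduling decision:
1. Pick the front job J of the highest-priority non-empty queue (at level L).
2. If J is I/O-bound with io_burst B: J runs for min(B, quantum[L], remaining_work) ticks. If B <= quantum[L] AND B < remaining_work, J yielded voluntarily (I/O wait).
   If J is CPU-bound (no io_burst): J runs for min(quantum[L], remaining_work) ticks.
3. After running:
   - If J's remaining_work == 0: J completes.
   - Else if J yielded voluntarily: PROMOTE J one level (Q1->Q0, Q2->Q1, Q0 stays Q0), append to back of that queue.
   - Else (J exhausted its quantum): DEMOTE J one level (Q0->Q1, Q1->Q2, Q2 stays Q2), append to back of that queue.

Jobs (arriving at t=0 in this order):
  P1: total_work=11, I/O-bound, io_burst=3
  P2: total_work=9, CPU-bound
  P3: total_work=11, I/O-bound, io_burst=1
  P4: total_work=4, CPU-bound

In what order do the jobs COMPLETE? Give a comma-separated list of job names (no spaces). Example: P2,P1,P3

Answer: P1,P3,P4,P2

Derivation:
t=0-3: P1@Q0 runs 3, rem=8, I/O yield, promote→Q0. Q0=[P2,P3,P4,P1] Q1=[] Q2=[]
t=3-6: P2@Q0 runs 3, rem=6, quantum used, demote→Q1. Q0=[P3,P4,P1] Q1=[P2] Q2=[]
t=6-7: P3@Q0 runs 1, rem=10, I/O yield, promote→Q0. Q0=[P4,P1,P3] Q1=[P2] Q2=[]
t=7-10: P4@Q0 runs 3, rem=1, quantum used, demote→Q1. Q0=[P1,P3] Q1=[P2,P4] Q2=[]
t=10-13: P1@Q0 runs 3, rem=5, I/O yield, promote→Q0. Q0=[P3,P1] Q1=[P2,P4] Q2=[]
t=13-14: P3@Q0 runs 1, rem=9, I/O yield, promote→Q0. Q0=[P1,P3] Q1=[P2,P4] Q2=[]
t=14-17: P1@Q0 runs 3, rem=2, I/O yield, promote→Q0. Q0=[P3,P1] Q1=[P2,P4] Q2=[]
t=17-18: P3@Q0 runs 1, rem=8, I/O yield, promote→Q0. Q0=[P1,P3] Q1=[P2,P4] Q2=[]
t=18-20: P1@Q0 runs 2, rem=0, completes. Q0=[P3] Q1=[P2,P4] Q2=[]
t=20-21: P3@Q0 runs 1, rem=7, I/O yield, promote→Q0. Q0=[P3] Q1=[P2,P4] Q2=[]
t=21-22: P3@Q0 runs 1, rem=6, I/O yield, promote→Q0. Q0=[P3] Q1=[P2,P4] Q2=[]
t=22-23: P3@Q0 runs 1, rem=5, I/O yield, promote→Q0. Q0=[P3] Q1=[P2,P4] Q2=[]
t=23-24: P3@Q0 runs 1, rem=4, I/O yield, promote→Q0. Q0=[P3] Q1=[P2,P4] Q2=[]
t=24-25: P3@Q0 runs 1, rem=3, I/O yield, promote→Q0. Q0=[P3] Q1=[P2,P4] Q2=[]
t=25-26: P3@Q0 runs 1, rem=2, I/O yield, promote→Q0. Q0=[P3] Q1=[P2,P4] Q2=[]
t=26-27: P3@Q0 runs 1, rem=1, I/O yield, promote→Q0. Q0=[P3] Q1=[P2,P4] Q2=[]
t=27-28: P3@Q0 runs 1, rem=0, completes. Q0=[] Q1=[P2,P4] Q2=[]
t=28-33: P2@Q1 runs 5, rem=1, quantum used, demote→Q2. Q0=[] Q1=[P4] Q2=[P2]
t=33-34: P4@Q1 runs 1, rem=0, completes. Q0=[] Q1=[] Q2=[P2]
t=34-35: P2@Q2 runs 1, rem=0, completes. Q0=[] Q1=[] Q2=[]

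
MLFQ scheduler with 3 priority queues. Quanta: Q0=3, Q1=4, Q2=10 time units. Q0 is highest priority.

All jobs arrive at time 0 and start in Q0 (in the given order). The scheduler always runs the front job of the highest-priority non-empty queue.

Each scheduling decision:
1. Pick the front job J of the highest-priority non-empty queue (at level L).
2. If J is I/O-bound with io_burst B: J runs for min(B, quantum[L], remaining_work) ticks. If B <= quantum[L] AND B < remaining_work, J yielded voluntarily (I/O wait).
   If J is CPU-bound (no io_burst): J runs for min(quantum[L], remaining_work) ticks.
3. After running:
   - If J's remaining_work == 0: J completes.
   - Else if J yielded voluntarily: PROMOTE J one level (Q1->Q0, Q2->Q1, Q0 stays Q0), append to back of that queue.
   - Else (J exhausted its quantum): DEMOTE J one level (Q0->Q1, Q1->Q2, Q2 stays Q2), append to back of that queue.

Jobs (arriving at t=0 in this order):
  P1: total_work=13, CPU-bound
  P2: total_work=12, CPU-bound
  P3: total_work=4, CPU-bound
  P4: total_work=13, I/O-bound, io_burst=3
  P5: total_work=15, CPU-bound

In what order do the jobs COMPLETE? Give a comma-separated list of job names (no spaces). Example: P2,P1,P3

Answer: P4,P3,P1,P2,P5

Derivation:
t=0-3: P1@Q0 runs 3, rem=10, quantum used, demote→Q1. Q0=[P2,P3,P4,P5] Q1=[P1] Q2=[]
t=3-6: P2@Q0 runs 3, rem=9, quantum used, demote→Q1. Q0=[P3,P4,P5] Q1=[P1,P2] Q2=[]
t=6-9: P3@Q0 runs 3, rem=1, quantum used, demote→Q1. Q0=[P4,P5] Q1=[P1,P2,P3] Q2=[]
t=9-12: P4@Q0 runs 3, rem=10, I/O yield, promote→Q0. Q0=[P5,P4] Q1=[P1,P2,P3] Q2=[]
t=12-15: P5@Q0 runs 3, rem=12, quantum used, demote→Q1. Q0=[P4] Q1=[P1,P2,P3,P5] Q2=[]
t=15-18: P4@Q0 runs 3, rem=7, I/O yield, promote→Q0. Q0=[P4] Q1=[P1,P2,P3,P5] Q2=[]
t=18-21: P4@Q0 runs 3, rem=4, I/O yield, promote→Q0. Q0=[P4] Q1=[P1,P2,P3,P5] Q2=[]
t=21-24: P4@Q0 runs 3, rem=1, I/O yield, promote→Q0. Q0=[P4] Q1=[P1,P2,P3,P5] Q2=[]
t=24-25: P4@Q0 runs 1, rem=0, completes. Q0=[] Q1=[P1,P2,P3,P5] Q2=[]
t=25-29: P1@Q1 runs 4, rem=6, quantum used, demote→Q2. Q0=[] Q1=[P2,P3,P5] Q2=[P1]
t=29-33: P2@Q1 runs 4, rem=5, quantum used, demote→Q2. Q0=[] Q1=[P3,P5] Q2=[P1,P2]
t=33-34: P3@Q1 runs 1, rem=0, completes. Q0=[] Q1=[P5] Q2=[P1,P2]
t=34-38: P5@Q1 runs 4, rem=8, quantum used, demote→Q2. Q0=[] Q1=[] Q2=[P1,P2,P5]
t=38-44: P1@Q2 runs 6, rem=0, completes. Q0=[] Q1=[] Q2=[P2,P5]
t=44-49: P2@Q2 runs 5, rem=0, completes. Q0=[] Q1=[] Q2=[P5]
t=49-57: P5@Q2 runs 8, rem=0, completes. Q0=[] Q1=[] Q2=[]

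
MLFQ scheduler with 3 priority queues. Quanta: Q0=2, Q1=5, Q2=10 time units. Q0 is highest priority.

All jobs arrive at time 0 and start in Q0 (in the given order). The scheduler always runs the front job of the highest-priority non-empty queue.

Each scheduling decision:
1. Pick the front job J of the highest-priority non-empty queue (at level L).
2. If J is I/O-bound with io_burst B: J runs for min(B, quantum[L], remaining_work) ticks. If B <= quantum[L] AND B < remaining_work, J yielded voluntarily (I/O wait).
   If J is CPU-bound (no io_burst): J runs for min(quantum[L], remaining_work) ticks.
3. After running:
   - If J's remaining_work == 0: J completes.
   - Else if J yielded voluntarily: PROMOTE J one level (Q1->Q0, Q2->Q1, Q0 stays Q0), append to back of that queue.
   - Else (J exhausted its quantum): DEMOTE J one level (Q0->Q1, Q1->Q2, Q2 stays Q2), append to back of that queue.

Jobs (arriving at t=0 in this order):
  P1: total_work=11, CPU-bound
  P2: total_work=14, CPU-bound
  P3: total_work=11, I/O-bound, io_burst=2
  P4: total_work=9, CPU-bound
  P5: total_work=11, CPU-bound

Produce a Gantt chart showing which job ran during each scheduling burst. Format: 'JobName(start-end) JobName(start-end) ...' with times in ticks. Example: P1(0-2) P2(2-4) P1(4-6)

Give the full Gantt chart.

t=0-2: P1@Q0 runs 2, rem=9, quantum used, demote→Q1. Q0=[P2,P3,P4,P5] Q1=[P1] Q2=[]
t=2-4: P2@Q0 runs 2, rem=12, quantum used, demote→Q1. Q0=[P3,P4,P5] Q1=[P1,P2] Q2=[]
t=4-6: P3@Q0 runs 2, rem=9, I/O yield, promote→Q0. Q0=[P4,P5,P3] Q1=[P1,P2] Q2=[]
t=6-8: P4@Q0 runs 2, rem=7, quantum used, demote→Q1. Q0=[P5,P3] Q1=[P1,P2,P4] Q2=[]
t=8-10: P5@Q0 runs 2, rem=9, quantum used, demote→Q1. Q0=[P3] Q1=[P1,P2,P4,P5] Q2=[]
t=10-12: P3@Q0 runs 2, rem=7, I/O yield, promote→Q0. Q0=[P3] Q1=[P1,P2,P4,P5] Q2=[]
t=12-14: P3@Q0 runs 2, rem=5, I/O yield, promote→Q0. Q0=[P3] Q1=[P1,P2,P4,P5] Q2=[]
t=14-16: P3@Q0 runs 2, rem=3, I/O yield, promote→Q0. Q0=[P3] Q1=[P1,P2,P4,P5] Q2=[]
t=16-18: P3@Q0 runs 2, rem=1, I/O yield, promote→Q0. Q0=[P3] Q1=[P1,P2,P4,P5] Q2=[]
t=18-19: P3@Q0 runs 1, rem=0, completes. Q0=[] Q1=[P1,P2,P4,P5] Q2=[]
t=19-24: P1@Q1 runs 5, rem=4, quantum used, demote→Q2. Q0=[] Q1=[P2,P4,P5] Q2=[P1]
t=24-29: P2@Q1 runs 5, rem=7, quantum used, demote→Q2. Q0=[] Q1=[P4,P5] Q2=[P1,P2]
t=29-34: P4@Q1 runs 5, rem=2, quantum used, demote→Q2. Q0=[] Q1=[P5] Q2=[P1,P2,P4]
t=34-39: P5@Q1 runs 5, rem=4, quantum used, demote→Q2. Q0=[] Q1=[] Q2=[P1,P2,P4,P5]
t=39-43: P1@Q2 runs 4, rem=0, completes. Q0=[] Q1=[] Q2=[P2,P4,P5]
t=43-50: P2@Q2 runs 7, rem=0, completes. Q0=[] Q1=[] Q2=[P4,P5]
t=50-52: P4@Q2 runs 2, rem=0, completes. Q0=[] Q1=[] Q2=[P5]
t=52-56: P5@Q2 runs 4, rem=0, completes. Q0=[] Q1=[] Q2=[]

Answer: P1(0-2) P2(2-4) P3(4-6) P4(6-8) P5(8-10) P3(10-12) P3(12-14) P3(14-16) P3(16-18) P3(18-19) P1(19-24) P2(24-29) P4(29-34) P5(34-39) P1(39-43) P2(43-50) P4(50-52) P5(52-56)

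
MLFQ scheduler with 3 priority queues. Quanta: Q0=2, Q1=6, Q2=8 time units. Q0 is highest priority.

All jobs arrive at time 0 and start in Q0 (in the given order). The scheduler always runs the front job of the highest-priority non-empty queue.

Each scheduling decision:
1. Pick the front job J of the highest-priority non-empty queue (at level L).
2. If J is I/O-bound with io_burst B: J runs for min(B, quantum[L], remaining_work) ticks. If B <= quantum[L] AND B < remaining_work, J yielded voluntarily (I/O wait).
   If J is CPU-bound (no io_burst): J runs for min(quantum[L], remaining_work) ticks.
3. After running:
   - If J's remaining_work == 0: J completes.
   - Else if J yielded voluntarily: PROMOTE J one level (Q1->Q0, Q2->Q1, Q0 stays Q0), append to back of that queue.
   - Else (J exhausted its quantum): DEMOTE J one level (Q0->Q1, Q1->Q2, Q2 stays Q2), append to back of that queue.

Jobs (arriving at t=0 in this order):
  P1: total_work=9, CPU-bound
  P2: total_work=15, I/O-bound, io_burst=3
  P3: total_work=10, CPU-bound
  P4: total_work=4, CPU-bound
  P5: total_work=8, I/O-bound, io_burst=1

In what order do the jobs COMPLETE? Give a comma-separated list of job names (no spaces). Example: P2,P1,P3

t=0-2: P1@Q0 runs 2, rem=7, quantum used, demote→Q1. Q0=[P2,P3,P4,P5] Q1=[P1] Q2=[]
t=2-4: P2@Q0 runs 2, rem=13, quantum used, demote→Q1. Q0=[P3,P4,P5] Q1=[P1,P2] Q2=[]
t=4-6: P3@Q0 runs 2, rem=8, quantum used, demote→Q1. Q0=[P4,P5] Q1=[P1,P2,P3] Q2=[]
t=6-8: P4@Q0 runs 2, rem=2, quantum used, demote→Q1. Q0=[P5] Q1=[P1,P2,P3,P4] Q2=[]
t=8-9: P5@Q0 runs 1, rem=7, I/O yield, promote→Q0. Q0=[P5] Q1=[P1,P2,P3,P4] Q2=[]
t=9-10: P5@Q0 runs 1, rem=6, I/O yield, promote→Q0. Q0=[P5] Q1=[P1,P2,P3,P4] Q2=[]
t=10-11: P5@Q0 runs 1, rem=5, I/O yield, promote→Q0. Q0=[P5] Q1=[P1,P2,P3,P4] Q2=[]
t=11-12: P5@Q0 runs 1, rem=4, I/O yield, promote→Q0. Q0=[P5] Q1=[P1,P2,P3,P4] Q2=[]
t=12-13: P5@Q0 runs 1, rem=3, I/O yield, promote→Q0. Q0=[P5] Q1=[P1,P2,P3,P4] Q2=[]
t=13-14: P5@Q0 runs 1, rem=2, I/O yield, promote→Q0. Q0=[P5] Q1=[P1,P2,P3,P4] Q2=[]
t=14-15: P5@Q0 runs 1, rem=1, I/O yield, promote→Q0. Q0=[P5] Q1=[P1,P2,P3,P4] Q2=[]
t=15-16: P5@Q0 runs 1, rem=0, completes. Q0=[] Q1=[P1,P2,P3,P4] Q2=[]
t=16-22: P1@Q1 runs 6, rem=1, quantum used, demote→Q2. Q0=[] Q1=[P2,P3,P4] Q2=[P1]
t=22-25: P2@Q1 runs 3, rem=10, I/O yield, promote→Q0. Q0=[P2] Q1=[P3,P4] Q2=[P1]
t=25-27: P2@Q0 runs 2, rem=8, quantum used, demote→Q1. Q0=[] Q1=[P3,P4,P2] Q2=[P1]
t=27-33: P3@Q1 runs 6, rem=2, quantum used, demote→Q2. Q0=[] Q1=[P4,P2] Q2=[P1,P3]
t=33-35: P4@Q1 runs 2, rem=0, completes. Q0=[] Q1=[P2] Q2=[P1,P3]
t=35-38: P2@Q1 runs 3, rem=5, I/O yield, promote→Q0. Q0=[P2] Q1=[] Q2=[P1,P3]
t=38-40: P2@Q0 runs 2, rem=3, quantum used, demote→Q1. Q0=[] Q1=[P2] Q2=[P1,P3]
t=40-43: P2@Q1 runs 3, rem=0, completes. Q0=[] Q1=[] Q2=[P1,P3]
t=43-44: P1@Q2 runs 1, rem=0, completes. Q0=[] Q1=[] Q2=[P3]
t=44-46: P3@Q2 runs 2, rem=0, completes. Q0=[] Q1=[] Q2=[]

Answer: P5,P4,P2,P1,P3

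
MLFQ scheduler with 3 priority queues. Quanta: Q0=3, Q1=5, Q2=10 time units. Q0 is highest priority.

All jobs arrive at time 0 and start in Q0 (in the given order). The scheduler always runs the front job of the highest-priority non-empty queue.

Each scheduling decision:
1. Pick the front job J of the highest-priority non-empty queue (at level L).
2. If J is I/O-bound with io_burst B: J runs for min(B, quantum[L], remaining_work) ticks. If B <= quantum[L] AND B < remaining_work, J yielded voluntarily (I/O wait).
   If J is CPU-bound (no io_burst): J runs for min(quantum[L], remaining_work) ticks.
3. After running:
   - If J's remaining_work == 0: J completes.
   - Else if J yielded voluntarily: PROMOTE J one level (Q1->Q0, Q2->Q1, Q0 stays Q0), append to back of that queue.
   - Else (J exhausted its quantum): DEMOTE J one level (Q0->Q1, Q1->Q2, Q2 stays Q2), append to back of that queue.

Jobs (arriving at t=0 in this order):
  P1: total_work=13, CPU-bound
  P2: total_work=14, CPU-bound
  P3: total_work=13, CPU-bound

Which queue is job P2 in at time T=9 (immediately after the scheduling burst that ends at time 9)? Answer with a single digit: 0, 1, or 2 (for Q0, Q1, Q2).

Answer: 1

Derivation:
t=0-3: P1@Q0 runs 3, rem=10, quantum used, demote→Q1. Q0=[P2,P3] Q1=[P1] Q2=[]
t=3-6: P2@Q0 runs 3, rem=11, quantum used, demote→Q1. Q0=[P3] Q1=[P1,P2] Q2=[]
t=6-9: P3@Q0 runs 3, rem=10, quantum used, demote→Q1. Q0=[] Q1=[P1,P2,P3] Q2=[]
t=9-14: P1@Q1 runs 5, rem=5, quantum used, demote→Q2. Q0=[] Q1=[P2,P3] Q2=[P1]
t=14-19: P2@Q1 runs 5, rem=6, quantum used, demote→Q2. Q0=[] Q1=[P3] Q2=[P1,P2]
t=19-24: P3@Q1 runs 5, rem=5, quantum used, demote→Q2. Q0=[] Q1=[] Q2=[P1,P2,P3]
t=24-29: P1@Q2 runs 5, rem=0, completes. Q0=[] Q1=[] Q2=[P2,P3]
t=29-35: P2@Q2 runs 6, rem=0, completes. Q0=[] Q1=[] Q2=[P3]
t=35-40: P3@Q2 runs 5, rem=0, completes. Q0=[] Q1=[] Q2=[]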